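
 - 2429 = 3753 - 6182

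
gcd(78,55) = 1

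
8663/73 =8663/73= 118.67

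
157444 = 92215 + 65229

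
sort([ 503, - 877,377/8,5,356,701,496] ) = [ - 877,5,377/8,356,496,503,701 ] 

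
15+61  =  76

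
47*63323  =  2976181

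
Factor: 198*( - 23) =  - 2^1 * 3^2 * 11^1*23^1 = - 4554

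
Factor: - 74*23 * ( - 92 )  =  2^3*23^2 * 37^1 = 156584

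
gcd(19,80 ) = 1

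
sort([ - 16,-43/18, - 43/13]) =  [-16,-43/13,- 43/18 ]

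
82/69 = 1 + 13/69 = 1.19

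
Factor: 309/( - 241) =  - 3^1*103^1 * 241^( - 1 )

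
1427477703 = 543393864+884083839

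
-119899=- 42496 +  - 77403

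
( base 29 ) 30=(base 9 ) 106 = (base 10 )87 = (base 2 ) 1010111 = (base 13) 69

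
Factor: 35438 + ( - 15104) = 2^1 * 3^1*3389^1 =20334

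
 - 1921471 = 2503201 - 4424672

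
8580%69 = 24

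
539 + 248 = 787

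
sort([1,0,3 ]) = [ 0,1,3 ] 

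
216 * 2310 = 498960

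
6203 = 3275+2928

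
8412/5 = 1682 + 2/5=1682.40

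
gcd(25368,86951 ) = 1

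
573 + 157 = 730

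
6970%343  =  110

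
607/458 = 1 + 149/458= 1.33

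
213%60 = 33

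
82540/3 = 82540/3  =  27513.33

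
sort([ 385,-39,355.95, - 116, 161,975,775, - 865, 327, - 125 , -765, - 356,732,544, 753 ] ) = [ - 865, - 765, - 356, - 125, - 116, - 39, 161, 327, 355.95, 385,544,732,  753, 775 , 975 ] 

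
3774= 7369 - 3595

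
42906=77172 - 34266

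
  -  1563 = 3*( - 521)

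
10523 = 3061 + 7462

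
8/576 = 1/72= 0.01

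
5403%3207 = 2196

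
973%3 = 1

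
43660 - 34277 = 9383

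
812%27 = 2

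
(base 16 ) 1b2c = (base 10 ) 6956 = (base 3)100112122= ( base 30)7lq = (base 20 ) H7G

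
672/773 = 672/773 = 0.87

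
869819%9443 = 1063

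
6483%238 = 57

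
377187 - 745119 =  - 367932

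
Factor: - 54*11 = - 594 = - 2^1*3^3 * 11^1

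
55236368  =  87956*628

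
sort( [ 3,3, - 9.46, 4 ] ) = [ - 9.46,3, 3,4]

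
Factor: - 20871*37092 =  - 774147132 = - 2^2*3^4*11^1*281^1*773^1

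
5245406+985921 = 6231327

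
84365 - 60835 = 23530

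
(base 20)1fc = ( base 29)og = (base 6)3144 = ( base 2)1011001000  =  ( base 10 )712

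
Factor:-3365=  - 5^1*673^1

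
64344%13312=11096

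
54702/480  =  9117/80 =113.96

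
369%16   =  1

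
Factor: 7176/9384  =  13/17 = 13^1*17^(-1)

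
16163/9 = 1795+ 8/9 =1795.89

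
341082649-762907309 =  - 421824660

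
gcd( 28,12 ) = 4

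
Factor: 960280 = 2^3*5^1*24007^1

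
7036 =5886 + 1150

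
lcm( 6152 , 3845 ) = 30760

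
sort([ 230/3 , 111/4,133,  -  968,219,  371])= [- 968 , 111/4,230/3,  133, 219,371 ] 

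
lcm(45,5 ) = 45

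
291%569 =291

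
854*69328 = 59206112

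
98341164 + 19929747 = 118270911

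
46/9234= 23/4617 = 0.00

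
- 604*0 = 0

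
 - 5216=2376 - 7592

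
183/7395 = 61/2465 =0.02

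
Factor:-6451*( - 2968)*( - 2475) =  - 47387755800 = - 2^3*3^2*5^2* 7^1*11^1 * 53^1*6451^1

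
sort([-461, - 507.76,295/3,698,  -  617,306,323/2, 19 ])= [ - 617, - 507.76, - 461, 19,295/3,323/2,306,698]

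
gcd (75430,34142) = 794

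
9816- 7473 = 2343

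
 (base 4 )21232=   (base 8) 1156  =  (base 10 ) 622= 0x26e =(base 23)141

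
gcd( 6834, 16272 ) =6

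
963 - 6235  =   - 5272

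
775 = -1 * ( - 775)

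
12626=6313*2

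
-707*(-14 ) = 9898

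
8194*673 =5514562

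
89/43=2+3/43  =  2.07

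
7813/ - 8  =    -  7813/8 = - 976.62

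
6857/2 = 6857/2= 3428.50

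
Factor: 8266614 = 2^1*3^1 * 23^1*37^1*1619^1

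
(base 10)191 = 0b10111111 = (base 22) 8F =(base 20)9b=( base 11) 164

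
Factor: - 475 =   -  5^2*19^1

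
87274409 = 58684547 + 28589862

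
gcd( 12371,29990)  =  1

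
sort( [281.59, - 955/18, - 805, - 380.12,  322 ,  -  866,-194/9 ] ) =[ - 866, - 805, - 380.12, - 955/18, - 194/9, 281.59, 322 ]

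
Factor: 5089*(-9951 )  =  -50640639 = -3^1*7^1*31^1*107^1*727^1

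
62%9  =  8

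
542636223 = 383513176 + 159123047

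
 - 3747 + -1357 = -5104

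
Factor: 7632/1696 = 2^( - 1)*3^2 = 9/2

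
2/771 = 2/771 = 0.00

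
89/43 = 2 + 3/43 = 2.07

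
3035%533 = 370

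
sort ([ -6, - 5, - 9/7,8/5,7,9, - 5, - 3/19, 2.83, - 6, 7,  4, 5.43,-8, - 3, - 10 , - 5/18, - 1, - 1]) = [ - 10, - 8 , - 6, - 6 ,-5, - 5, - 3, - 9/7, - 1, - 1, - 5/18,-3/19  ,  8/5, 2.83,4,5.43, 7,7,9 ]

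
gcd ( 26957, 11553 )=3851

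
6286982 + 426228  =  6713210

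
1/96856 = 1/96856  =  0.00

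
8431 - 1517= 6914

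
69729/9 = 23243/3 =7747.67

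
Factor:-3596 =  - 2^2 * 29^1*31^1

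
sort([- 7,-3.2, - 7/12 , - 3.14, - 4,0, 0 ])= [ - 7,-4, - 3.2, - 3.14 , - 7/12, 0, 0]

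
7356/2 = 3678= 3678.00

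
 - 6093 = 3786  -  9879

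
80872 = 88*919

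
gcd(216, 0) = 216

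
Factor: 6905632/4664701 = 2^5*37^( - 1 )*139^(-1 )*907^( - 1)*215801^1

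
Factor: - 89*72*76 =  - 2^5 *3^2*19^1 * 89^1 = - 487008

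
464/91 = 5 + 9/91   =  5.10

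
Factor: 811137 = 3^1 * 270379^1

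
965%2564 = 965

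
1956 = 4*489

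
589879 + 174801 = 764680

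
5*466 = 2330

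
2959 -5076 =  - 2117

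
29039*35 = 1016365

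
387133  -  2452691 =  - 2065558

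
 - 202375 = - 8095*25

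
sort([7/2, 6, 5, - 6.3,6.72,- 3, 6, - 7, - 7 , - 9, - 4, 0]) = [ - 9, - 7, - 7, - 6.3, - 4, - 3, 0,7/2, 5,6,6,  6.72]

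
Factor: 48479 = 48479^1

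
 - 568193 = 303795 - 871988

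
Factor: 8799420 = 2^2 * 3^1*5^1 *7^2*41^1*73^1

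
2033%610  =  203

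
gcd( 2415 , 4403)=7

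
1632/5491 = 96/323 = 0.30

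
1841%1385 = 456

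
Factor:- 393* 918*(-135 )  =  48704490 = 2^1*3^7*5^1*17^1*131^1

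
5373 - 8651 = -3278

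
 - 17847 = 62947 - 80794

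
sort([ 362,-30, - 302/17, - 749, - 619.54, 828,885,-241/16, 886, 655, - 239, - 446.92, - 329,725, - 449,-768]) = [ - 768, - 749,-619.54,-449, - 446.92, - 329,-239 , - 30,-302/17, - 241/16,362, 655,725, 828,885, 886] 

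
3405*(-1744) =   -  5938320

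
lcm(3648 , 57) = 3648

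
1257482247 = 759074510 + 498407737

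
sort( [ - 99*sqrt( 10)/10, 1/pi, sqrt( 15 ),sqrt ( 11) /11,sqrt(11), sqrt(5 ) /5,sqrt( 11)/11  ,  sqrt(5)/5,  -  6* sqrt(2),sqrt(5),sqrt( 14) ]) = [- 99*sqrt(10)/10, - 6*sqrt(2) , sqrt(11)/11, sqrt(11)/11, 1/pi,sqrt(5)/5, sqrt( 5)/5,sqrt(5), sqrt(11 ),sqrt (14), sqrt ( 15)] 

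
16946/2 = 8473 = 8473.00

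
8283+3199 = 11482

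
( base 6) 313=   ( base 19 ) 63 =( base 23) 52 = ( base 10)117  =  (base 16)75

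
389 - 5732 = - 5343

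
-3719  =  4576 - 8295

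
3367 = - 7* (-481)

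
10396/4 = 2599 = 2599.00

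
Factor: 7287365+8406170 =5^1 * 11^1*13^1*  47^1*467^1 = 15693535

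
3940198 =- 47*( - 83834 )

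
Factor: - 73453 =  -73453^1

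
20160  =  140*144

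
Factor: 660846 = 2^1 * 3^1 * 83^1*1327^1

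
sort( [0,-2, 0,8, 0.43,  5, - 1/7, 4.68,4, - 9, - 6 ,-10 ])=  [ - 10, - 9, - 6, - 2, - 1/7, 0,0, 0.43, 4, 4.68,  5, 8 ]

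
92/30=3 + 1/15= 3.07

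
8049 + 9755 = 17804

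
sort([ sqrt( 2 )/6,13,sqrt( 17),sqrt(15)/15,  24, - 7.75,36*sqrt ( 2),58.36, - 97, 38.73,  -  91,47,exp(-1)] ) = [  -  97,-91, - 7.75, sqrt(2 ) /6, sqrt( 15 )/15,  exp( - 1 ),  sqrt( 17 ) , 13, 24,38.73,47, 36 * sqrt(2 ),58.36]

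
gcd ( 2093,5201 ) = 7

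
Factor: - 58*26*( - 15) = 2^2 *3^1*5^1*13^1*29^1= 22620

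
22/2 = 11 = 11.00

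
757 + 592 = 1349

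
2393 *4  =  9572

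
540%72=36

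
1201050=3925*306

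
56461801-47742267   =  8719534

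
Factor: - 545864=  -2^3*11^1*6203^1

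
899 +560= 1459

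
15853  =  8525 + 7328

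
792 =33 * 24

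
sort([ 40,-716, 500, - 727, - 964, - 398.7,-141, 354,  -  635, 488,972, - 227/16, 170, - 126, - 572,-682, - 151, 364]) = [ - 964 , - 727, - 716, - 682,-635, - 572,  -  398.7, - 151, - 141 , - 126, - 227/16, 40 , 170 , 354, 364, 488, 500, 972]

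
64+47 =111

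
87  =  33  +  54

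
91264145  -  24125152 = 67138993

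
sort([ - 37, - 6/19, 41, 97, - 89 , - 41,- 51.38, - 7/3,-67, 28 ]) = [ - 89, - 67,- 51.38, - 41, - 37, - 7/3, - 6/19, 28, 41 , 97 ] 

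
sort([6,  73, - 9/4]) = [  -  9/4, 6,73]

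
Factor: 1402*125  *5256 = 2^4 * 3^2*5^3 * 73^1*701^1 = 921114000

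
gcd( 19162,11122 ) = 134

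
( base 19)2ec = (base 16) 3E8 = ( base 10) 1000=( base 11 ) 82a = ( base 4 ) 33220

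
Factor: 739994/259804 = 369997/129902 = 2^(-1 )*64951^(-1 )*369997^1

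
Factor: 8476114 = 2^1 * 4238057^1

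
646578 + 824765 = 1471343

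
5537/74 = 74 + 61/74 = 74.82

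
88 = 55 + 33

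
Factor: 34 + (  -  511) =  - 3^2*53^1 = - 477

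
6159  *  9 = 55431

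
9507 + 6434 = 15941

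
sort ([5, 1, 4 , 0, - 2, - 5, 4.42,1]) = [ -5, - 2, 0, 1, 1,4,4.42, 5 ]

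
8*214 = 1712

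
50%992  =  50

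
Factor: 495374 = 2^1*11^2*23^1*89^1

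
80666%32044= 16578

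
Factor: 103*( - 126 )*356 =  - 4620168 = - 2^3*3^2*7^1*89^1*103^1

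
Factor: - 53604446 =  - 2^1*7^1*233^1*16433^1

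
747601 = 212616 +534985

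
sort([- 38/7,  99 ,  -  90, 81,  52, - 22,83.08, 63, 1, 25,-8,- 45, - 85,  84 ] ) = [ - 90 ,-85, - 45, - 22, - 8, - 38/7,  1, 25, 52 , 63,81,  83.08,84,  99 ] 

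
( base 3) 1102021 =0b10000001001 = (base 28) 18P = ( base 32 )109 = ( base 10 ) 1033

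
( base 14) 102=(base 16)C6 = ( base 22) 90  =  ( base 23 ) 8E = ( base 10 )198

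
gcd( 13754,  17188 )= 2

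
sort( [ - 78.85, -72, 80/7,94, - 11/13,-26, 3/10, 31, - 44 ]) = [ - 78.85, -72, -44, - 26,-11/13,3/10,80/7,31,94 ]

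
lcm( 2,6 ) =6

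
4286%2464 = 1822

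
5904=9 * 656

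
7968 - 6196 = 1772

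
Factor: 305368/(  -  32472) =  - 931/99 = -3^ ( - 2)*7^2 * 11^( - 1)*19^1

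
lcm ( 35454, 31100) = 1772700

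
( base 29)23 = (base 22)2h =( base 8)75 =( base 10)61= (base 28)25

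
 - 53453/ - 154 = 347+15/154 = 347.10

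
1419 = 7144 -5725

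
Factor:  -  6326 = -2^1*3163^1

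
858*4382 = 3759756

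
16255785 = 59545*273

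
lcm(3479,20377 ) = 142639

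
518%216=86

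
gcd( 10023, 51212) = 1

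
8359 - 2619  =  5740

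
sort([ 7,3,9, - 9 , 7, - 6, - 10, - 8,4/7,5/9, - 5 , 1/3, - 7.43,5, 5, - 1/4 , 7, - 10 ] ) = [- 10, -10, - 9 , - 8, - 7.43, - 6,-5, - 1/4, 1/3,  5/9, 4/7, 3,5, 5, 7, 7, 7,9]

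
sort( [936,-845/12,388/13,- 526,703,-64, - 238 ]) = [ - 526 , - 238,-845/12, - 64,388/13, 703, 936 ]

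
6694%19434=6694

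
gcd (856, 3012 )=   4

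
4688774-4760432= - 71658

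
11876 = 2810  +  9066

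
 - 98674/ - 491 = 200 + 474/491 = 200.97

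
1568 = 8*196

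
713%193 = 134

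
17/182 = 17/182  =  0.09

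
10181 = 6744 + 3437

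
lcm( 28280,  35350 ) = 141400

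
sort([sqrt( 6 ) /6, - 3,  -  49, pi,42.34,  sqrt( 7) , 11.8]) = [-49, - 3,sqrt(6)/6,sqrt( 7), pi,11.8,42.34]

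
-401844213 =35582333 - 437426546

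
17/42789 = 1/2517 = 0.00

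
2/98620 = 1/49310= 0.00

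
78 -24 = 54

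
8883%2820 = 423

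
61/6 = 10 + 1/6= 10.17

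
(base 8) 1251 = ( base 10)681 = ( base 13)405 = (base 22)18L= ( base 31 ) LU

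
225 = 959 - 734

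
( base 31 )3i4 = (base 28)4B1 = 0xD75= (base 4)311311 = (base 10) 3445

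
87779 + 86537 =174316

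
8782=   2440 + 6342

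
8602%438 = 280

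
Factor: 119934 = 2^1*3^3*2221^1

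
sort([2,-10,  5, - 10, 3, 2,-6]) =[ - 10, - 10, - 6 , 2,2, 3,5]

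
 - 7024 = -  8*878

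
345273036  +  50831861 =396104897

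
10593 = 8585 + 2008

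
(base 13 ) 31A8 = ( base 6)51534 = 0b1101011110010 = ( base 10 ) 6898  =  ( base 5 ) 210043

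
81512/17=4794  +  14/17 = 4794.82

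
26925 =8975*3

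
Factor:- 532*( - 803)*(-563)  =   - 2^2*7^1*11^1*19^1*73^1*563^1 =- 240511348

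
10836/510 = 1806/85 = 21.25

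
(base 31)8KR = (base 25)D8A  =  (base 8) 20217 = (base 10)8335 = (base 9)12381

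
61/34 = 1 + 27/34 = 1.79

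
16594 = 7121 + 9473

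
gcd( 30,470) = 10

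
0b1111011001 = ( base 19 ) 2DG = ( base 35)S5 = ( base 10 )985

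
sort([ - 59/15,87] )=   [-59/15,87 ]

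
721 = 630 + 91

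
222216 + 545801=768017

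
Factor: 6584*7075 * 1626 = 2^4*3^1  *5^2*271^1*283^1*823^1 = 75742006800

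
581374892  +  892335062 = 1473709954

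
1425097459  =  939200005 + 485897454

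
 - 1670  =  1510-3180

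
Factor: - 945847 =  -  7^2*97^1*199^1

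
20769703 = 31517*659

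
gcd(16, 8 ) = 8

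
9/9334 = 9/9334 = 0.00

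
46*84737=3897902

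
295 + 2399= 2694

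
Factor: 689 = 13^1*53^1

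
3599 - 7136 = - 3537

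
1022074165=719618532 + 302455633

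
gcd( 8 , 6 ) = 2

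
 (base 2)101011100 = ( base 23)f3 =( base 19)i6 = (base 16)15c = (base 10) 348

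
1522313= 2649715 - 1127402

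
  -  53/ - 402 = 53/402 = 0.13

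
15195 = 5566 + 9629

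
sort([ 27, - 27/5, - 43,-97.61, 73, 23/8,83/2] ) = [  -  97.61 , - 43, - 27/5, 23/8, 27, 83/2, 73 ] 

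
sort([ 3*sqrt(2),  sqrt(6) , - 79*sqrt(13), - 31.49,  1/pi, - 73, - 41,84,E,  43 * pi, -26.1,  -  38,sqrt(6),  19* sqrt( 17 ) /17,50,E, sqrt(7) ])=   [ - 79*sqrt( 13), - 73, - 41, - 38, - 31.49, - 26.1,  1/pi , sqrt(6), sqrt(6), sqrt(7),  E, E,3 * sqrt ( 2),  19*sqrt( 17 ) /17, 50,  84, 43*pi] 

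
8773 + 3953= 12726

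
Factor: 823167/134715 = 274389/44905 = 3^1*5^( - 1) *7^ ( - 1 )*1283^( - 1 )*91463^1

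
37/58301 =37/58301 = 0.00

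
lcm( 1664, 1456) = 11648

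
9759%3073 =540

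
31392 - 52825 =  - 21433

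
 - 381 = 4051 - 4432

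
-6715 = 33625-40340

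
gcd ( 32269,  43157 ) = 1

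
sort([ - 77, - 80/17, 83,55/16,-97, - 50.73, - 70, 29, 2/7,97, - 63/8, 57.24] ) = [ - 97, - 77, - 70, -50.73, - 63/8,-80/17,2/7, 55/16,29,57.24,83,97 ] 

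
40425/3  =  13475 = 13475.00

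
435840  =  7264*60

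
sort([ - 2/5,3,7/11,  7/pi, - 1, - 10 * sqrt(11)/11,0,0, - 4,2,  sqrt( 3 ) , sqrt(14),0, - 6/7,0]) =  [ - 4, - 10*sqrt(11)/11, - 1, - 6/7, - 2/5, 0, 0,0,0,7/11 , sqrt(3 ),2  ,  7/pi,3, sqrt(14) ] 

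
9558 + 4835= 14393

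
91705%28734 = 5503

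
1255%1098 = 157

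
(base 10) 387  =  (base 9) 470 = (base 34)BD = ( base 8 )603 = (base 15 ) 1ac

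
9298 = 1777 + 7521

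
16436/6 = 2739 + 1/3 = 2739.33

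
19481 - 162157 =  - 142676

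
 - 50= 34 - 84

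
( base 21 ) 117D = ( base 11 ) 7456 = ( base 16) 2686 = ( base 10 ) 9862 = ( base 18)1c7g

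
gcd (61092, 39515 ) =1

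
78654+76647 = 155301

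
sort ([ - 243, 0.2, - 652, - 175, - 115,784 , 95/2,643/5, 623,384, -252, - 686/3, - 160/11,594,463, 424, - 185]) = [ - 652,  -  252, - 243, - 686/3,-185,-175,  -  115 , - 160/11,0.2, 95/2, 643/5, 384,424,  463, 594, 623, 784]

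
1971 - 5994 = -4023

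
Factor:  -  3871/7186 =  - 2^( - 1)*7^2*79^1*3593^ ( - 1 ) 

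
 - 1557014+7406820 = 5849806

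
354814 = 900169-545355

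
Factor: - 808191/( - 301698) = 809/302 =2^( -1)*151^ ( - 1 )*809^1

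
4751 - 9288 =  - 4537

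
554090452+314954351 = 869044803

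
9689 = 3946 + 5743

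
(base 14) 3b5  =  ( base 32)NB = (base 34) lx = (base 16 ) 2EB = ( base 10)747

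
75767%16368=10295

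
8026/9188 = 4013/4594 = 0.87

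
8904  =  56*159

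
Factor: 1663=1663^1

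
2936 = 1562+1374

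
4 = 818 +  - 814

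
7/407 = 7/407 = 0.02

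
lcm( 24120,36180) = 72360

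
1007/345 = 2 + 317/345 = 2.92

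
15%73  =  15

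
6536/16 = 408 + 1/2 = 408.50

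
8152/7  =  1164 + 4/7 = 1164.57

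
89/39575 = 89/39575 =0.00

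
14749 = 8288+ 6461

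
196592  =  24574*8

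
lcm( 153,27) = 459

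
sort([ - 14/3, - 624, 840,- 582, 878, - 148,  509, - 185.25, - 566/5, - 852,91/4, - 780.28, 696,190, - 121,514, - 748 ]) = [ - 852, - 780.28, - 748, - 624, - 582, - 185.25, - 148, - 121, - 566/5, - 14/3,  91/4,  190 , 509,  514,  696,  840,878 ] 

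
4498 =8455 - 3957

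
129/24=43/8= 5.38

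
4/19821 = 4/19821=0.00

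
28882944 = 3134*9216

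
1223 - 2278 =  - 1055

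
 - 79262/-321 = 246 + 296/321 = 246.92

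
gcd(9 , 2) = 1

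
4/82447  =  4/82447 = 0.00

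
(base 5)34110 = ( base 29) 2OR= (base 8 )4545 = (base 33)26t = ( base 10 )2405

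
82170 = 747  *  110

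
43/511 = 43/511 = 0.08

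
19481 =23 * 847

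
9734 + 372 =10106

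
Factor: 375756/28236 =173/13 = 13^(-1 ) * 173^1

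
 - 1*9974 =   -  9974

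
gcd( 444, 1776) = 444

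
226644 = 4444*51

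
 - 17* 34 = -578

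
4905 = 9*545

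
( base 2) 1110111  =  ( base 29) 43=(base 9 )142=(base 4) 1313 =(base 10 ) 119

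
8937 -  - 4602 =13539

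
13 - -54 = 67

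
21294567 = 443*48069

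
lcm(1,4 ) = 4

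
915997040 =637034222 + 278962818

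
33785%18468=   15317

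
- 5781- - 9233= 3452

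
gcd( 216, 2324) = 4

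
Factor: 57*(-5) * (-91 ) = 25935 = 3^1*5^1*7^1*13^1*19^1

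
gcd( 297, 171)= 9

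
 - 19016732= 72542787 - 91559519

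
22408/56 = 2801/7 = 400.14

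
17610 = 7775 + 9835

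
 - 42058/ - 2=21029 + 0/1= 21029.00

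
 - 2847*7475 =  - 21281325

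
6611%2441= 1729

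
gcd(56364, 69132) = 84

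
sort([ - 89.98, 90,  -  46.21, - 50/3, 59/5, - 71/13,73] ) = [ - 89.98  , - 46.21,-50/3, - 71/13, 59/5,73,90] 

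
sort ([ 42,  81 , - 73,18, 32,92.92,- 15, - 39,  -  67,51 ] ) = [ - 73,-67,  -  39, - 15,18, 32,42,51, 81,92.92 ] 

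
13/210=13/210 = 0.06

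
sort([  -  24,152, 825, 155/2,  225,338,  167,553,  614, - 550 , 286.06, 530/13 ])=[ - 550, - 24,530/13  ,  155/2,152, 167,225, 286.06, 338,553, 614, 825]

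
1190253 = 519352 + 670901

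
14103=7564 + 6539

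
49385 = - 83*( - 595 )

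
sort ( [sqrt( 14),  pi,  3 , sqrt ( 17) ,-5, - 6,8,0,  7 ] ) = [ - 6, - 5 , 0,  3,  pi, sqrt(14),sqrt( 17),7 , 8 ] 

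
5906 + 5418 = 11324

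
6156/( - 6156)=-1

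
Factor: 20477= 20477^1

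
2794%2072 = 722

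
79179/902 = 79179/902 = 87.78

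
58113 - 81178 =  - 23065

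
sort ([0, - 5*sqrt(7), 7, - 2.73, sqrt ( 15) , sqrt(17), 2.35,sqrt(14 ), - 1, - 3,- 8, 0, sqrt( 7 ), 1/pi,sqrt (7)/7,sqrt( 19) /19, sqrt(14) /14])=[ - 5*sqrt (7 ), - 8, - 3, - 2.73, - 1 , 0, 0,sqrt(19 ) /19, sqrt( 14) /14,  1/pi , sqrt( 7 )/7 , 2.35, sqrt (7 ),sqrt(14),sqrt(15), sqrt( 17 ), 7 ]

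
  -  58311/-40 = 1457 + 31/40 = 1457.78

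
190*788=149720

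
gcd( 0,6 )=6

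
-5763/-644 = 5763/644 = 8.95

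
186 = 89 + 97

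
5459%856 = 323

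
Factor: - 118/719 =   -  2^1*59^1*719^( - 1) 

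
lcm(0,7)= 0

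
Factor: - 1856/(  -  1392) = 4/3 = 2^2*3^( - 1 )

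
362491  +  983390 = 1345881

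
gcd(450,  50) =50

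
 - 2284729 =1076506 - 3361235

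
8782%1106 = 1040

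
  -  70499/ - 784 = 70499/784 = 89.92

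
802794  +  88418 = 891212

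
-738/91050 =- 123/15175 = - 0.01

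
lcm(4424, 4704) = 371616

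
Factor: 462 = 2^1*3^1*7^1*11^1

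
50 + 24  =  74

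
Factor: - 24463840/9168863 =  - 2^5*5^1*11^( - 1 )*907^ ( - 1)*919^( - 1 )*152899^1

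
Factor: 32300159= 32300159^1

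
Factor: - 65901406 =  -2^1*223^1*147761^1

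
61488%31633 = 29855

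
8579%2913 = 2753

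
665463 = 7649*87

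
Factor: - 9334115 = - 5^1 * 7^1*266689^1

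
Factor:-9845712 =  - 2^4*3^4* 71^1*107^1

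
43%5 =3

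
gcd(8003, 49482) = 1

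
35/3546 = 35/3546 = 0.01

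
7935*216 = 1713960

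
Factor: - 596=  -2^2*149^1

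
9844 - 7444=2400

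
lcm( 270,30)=270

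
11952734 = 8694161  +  3258573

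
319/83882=319/83882=0.00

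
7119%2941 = 1237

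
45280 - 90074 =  - 44794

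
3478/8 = 434 + 3/4  =  434.75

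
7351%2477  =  2397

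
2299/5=2299/5 = 459.80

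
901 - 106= 795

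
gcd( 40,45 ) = 5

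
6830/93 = 73  +  41/93 = 73.44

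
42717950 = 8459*5050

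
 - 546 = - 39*14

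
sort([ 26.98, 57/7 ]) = [57/7, 26.98 ]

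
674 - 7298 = -6624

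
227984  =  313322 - 85338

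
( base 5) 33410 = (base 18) 74F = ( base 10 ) 2355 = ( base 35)1wa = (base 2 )100100110011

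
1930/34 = 56 + 13/17 = 56.76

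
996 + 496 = 1492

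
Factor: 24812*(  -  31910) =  - 791750920= - 2^3*5^1*3191^1*6203^1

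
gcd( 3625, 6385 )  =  5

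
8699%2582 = 953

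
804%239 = 87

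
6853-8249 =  - 1396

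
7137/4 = 1784 + 1/4= 1784.25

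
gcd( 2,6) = 2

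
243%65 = 48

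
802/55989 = 802/55989 = 0.01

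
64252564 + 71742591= 135995155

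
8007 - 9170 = - 1163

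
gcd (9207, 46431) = 99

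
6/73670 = 3/36835 = 0.00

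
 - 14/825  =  -14/825= -0.02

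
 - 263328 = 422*(  -  624)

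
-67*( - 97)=6499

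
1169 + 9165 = 10334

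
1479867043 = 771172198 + 708694845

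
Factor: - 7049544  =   - 2^3 * 3^1*239^1 * 1229^1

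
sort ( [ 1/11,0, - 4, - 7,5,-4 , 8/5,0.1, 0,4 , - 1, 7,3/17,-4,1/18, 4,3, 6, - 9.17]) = [ - 9.17, - 7, - 4, - 4,  -  4, - 1,0, 0, 1/18, 1/11, 0.1, 3/17, 8/5,3, 4, 4 , 5,6, 7 ] 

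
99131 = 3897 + 95234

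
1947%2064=1947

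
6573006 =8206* 801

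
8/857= 8/857 = 0.01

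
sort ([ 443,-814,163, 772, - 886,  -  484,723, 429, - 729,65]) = [ - 886, - 814, - 729, - 484,65,163,429,443, 723,772 ]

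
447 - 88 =359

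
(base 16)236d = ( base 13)4188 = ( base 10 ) 9069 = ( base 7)35304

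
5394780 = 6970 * 774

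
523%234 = 55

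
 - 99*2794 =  - 276606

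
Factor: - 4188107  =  -7^1*11^1*109^1*499^1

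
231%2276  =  231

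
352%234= 118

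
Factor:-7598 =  - 2^1*29^1*131^1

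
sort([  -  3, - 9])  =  [ - 9, - 3] 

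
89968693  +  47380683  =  137349376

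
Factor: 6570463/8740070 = 2^( - 1)*5^( - 1)*53^1*151^1 * 677^( - 1 )*821^1*1291^ (  -  1)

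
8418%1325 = 468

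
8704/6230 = 1+1237/3115 = 1.40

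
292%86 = 34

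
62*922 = 57164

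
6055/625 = 9 + 86/125= 9.69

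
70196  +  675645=745841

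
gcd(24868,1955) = 1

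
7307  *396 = 2893572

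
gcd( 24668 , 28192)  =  3524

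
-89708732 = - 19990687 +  - 69718045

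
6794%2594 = 1606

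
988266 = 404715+583551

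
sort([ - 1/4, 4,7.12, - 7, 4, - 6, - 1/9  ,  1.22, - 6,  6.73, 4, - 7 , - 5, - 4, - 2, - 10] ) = [ - 10,-7, - 7, - 6, - 6, - 5, -4,  -  2,-1/4, -1/9 , 1.22, 4, 4 , 4, 6.73, 7.12]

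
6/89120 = 3/44560= 0.00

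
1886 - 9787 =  -7901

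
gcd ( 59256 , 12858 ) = 6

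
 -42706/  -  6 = 7117  +  2/3 = 7117.67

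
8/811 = 8/811 = 0.01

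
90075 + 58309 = 148384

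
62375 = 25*2495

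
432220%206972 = 18276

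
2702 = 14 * 193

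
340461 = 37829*9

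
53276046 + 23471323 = 76747369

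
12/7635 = 4/2545 =0.00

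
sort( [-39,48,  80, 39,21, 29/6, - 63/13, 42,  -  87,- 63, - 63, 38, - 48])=[  -  87,  -  63, - 63, - 48, - 39 , - 63/13  ,  29/6, 21, 38,39,42,48, 80 ] 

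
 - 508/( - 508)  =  1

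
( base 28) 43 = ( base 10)115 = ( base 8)163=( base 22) 55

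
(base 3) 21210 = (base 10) 210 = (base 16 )d2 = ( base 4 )3102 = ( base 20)AA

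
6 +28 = 34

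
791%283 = 225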